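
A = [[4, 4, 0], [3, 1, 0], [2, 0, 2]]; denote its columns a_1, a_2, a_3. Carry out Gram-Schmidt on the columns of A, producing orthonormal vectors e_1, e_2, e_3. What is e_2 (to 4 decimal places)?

e_1 = a_1/‖a_1‖ = (4, 3, 2)/5.3852 = (0.7428, 0.5571, 0.3714).
r_{12} = e_1·a_2 = 3.5282.
u_2 = a_2 − 3.5282·e_1 = (1.3793, -0.9655, -1.3103).
‖u_2‖ = 2.1335, so e_2 = (0.6465, -0.4526, -0.6142).

e_2 = (0.6465, -0.4526, -0.6142)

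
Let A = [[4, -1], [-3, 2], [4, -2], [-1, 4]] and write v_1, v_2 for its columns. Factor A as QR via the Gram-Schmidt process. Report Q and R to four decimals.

Q = [[0.6172, 0.2983], [-0.4629, 0.1167], [0.6172, 0.0259], [-0.1543, 0.9469]], R = [[6.4807, -3.3947], [0.0000, 3.6710]]

v_1 = (4, -3, 4, -1); ‖v_1‖ = 6.4807, so q_1 = (0.6172, -0.4629, 0.6172, -0.1543).
q_1·v_2 = 0.6172·(-1) + (-0.4629)·2 + 0.6172·(-2) + (-0.1543)·4 = -3.3947.
u_2 = v_2 + 3.3947·q_1 = (1.0952, 0.4286, 0.0952, 3.4762).
‖u_2‖ = 3.6710, so q_2 = (0.2983, 0.1167, 0.0259, 0.9469).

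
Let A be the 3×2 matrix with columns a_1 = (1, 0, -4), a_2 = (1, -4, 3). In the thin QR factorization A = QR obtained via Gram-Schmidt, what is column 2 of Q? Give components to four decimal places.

e_2 = (0.3790, -0.9205, 0.0948)

a_1 = (1, 0, -4); ‖a_1‖ = 4.1231, so e_1 = (0.2425, 0.0000, -0.9701).
e_1·a_2 = 0.2425·1 + 0.0000·(-4) + (-0.9701)·3 = -2.6679.
u_2 = a_2 + 2.6679·e_1 = (1.6471, -4.0000, 0.4118).
‖u_2‖ = 4.3454, so e_2 = (0.3790, -0.9205, 0.0948).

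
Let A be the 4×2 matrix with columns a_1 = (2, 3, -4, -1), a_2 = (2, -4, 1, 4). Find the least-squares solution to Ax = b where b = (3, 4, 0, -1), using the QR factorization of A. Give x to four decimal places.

x = (0.5609, -0.1358)

a_1 = (2, 3, -4, -1); ‖a_1‖ = 5.4772, so q_1 = (0.3651, 0.5477, -0.7303, -0.1826).
q_1·a_2 = 0.3651·2 + 0.5477·(-4) + (-0.7303)·1 + (-0.1826)·4 = -2.9212.
u_2 = a_2 + 2.9212·q_1 = (3.0667, -2.4000, -1.1333, 3.4667).
‖u_2‖ = 5.3354, so q_2 = (0.5748, -0.4498, -0.2124, 0.6497).
Qᵀb = (3.4689, -0.7247).
Back-substitute: x_2 = -0.7247/5.3354 = -0.1358.
x_1 = (3.4689 + 2.9212·(-0.1358))/5.4772 = 0.5609.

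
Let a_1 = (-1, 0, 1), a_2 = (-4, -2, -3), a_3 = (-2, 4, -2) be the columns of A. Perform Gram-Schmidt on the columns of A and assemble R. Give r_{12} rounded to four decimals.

a_1 = (-1, 0, 1); ‖a_1‖ = 1.4142, so q_1 = (-0.7071, 0.0000, 0.7071).
r_{12} = q_1·a_2 = 0.7071.

r_{12} = 0.7071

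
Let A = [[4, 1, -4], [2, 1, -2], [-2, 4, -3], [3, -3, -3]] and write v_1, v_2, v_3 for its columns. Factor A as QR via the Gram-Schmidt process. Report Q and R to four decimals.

v_1 = (4, 2, -2, 3); ‖v_1‖ = 5.7446, so q_1 = (0.6963, 0.3482, -0.3482, 0.5222).
q_1·v_2 = 0.6963·1 + 0.3482·1 + (-0.3482)·4 + 0.5222·(-3) = -1.9149.
u_2 = v_2 + 1.9149·q_1 = (2.3333, 1.6667, 3.3333, -2.0000).
‖u_2‖ = 4.8305, so q_2 = (0.4830, 0.3450, 0.6901, -0.4140).
q_1·v_3 = 0.6963·(-4) + 0.3482·(-2) + (-0.3482)·(-3) + 0.5222·(-3) = -4.0038; q_2·v_3 = 0.4830·(-4) + 0.3450·(-2) + 0.6901·(-3) + (-0.4140)·(-3) = -3.4503.
u_3 = v_3 + 4.0038·q_1 + 3.4503·q_2 = (0.4545, 0.5844, -2.0130, -2.3377).
‖u_3‖ = 3.1725, so q_3 = (0.1433, 0.1842, -0.6345, -0.7368).

Q = [[0.6963, 0.4830, 0.1433], [0.3482, 0.3450, 0.1842], [-0.3482, 0.6901, -0.6345], [0.5222, -0.4140, -0.7368]], R = [[5.7446, -1.9149, -4.0038], [0.0000, 4.8305, -3.4503], [0.0000, 0.0000, 3.1725]]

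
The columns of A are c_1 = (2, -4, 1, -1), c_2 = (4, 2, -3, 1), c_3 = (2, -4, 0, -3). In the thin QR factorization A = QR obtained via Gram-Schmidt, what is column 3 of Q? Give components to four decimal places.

e_1 = c_1/‖c_1‖ = (2, -4, 1, -1)/4.6904 = (0.4264, -0.8528, 0.2132, -0.2132).
r_{12} = e_1·c_2 = -0.8528.
u_2 = c_2 + 0.8528·e_1 = (4.3636, 1.2727, -2.8182, 0.8182).
‖u_2‖ = 5.4104, so e_2 = (0.8065, 0.2352, -0.5209, 0.1512).
r_{13} = e_1·c_3 = 4.9036; r_{23} = e_2·c_3 = 0.2184.
u_3 = c_3 − 4.9036·e_1 − 0.2184·e_2 = (-0.2671, 0.1304, -0.9317, -1.9876).
‖u_3‖ = 2.2151, so e_3 = (-0.1206, 0.0589, -0.4206, -0.8973).

e_3 = (-0.1206, 0.0589, -0.4206, -0.8973)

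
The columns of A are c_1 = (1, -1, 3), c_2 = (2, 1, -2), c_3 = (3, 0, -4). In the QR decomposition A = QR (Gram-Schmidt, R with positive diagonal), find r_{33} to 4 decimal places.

c_1 = (1, -1, 3); ‖c_1‖ = 3.3166, so q_1 = (0.3015, -0.3015, 0.9045).
q_1·c_2 = 0.3015·2 + (-0.3015)·1 + 0.9045·(-2) = -1.5076.
u_2 = c_2 + 1.5076·q_1 = (2.4545, 0.5455, -0.6364).
‖u_2‖ = 2.5937, so q_2 = (0.9463, 0.2103, -0.2453).
q_1·c_3 = 0.3015·3 + (-0.3015)·0 + 0.9045·(-4) = -2.7136; q_2·c_3 = 0.9463·3 + 0.2103·0 + (-0.2453)·(-4) = 3.8204.
u_3 = c_3 + 2.7136·q_1 − 3.8204·q_2 = (0.2027, -1.6216, -0.6081).
r_{33} = ‖u_3‖ = 1.7437.

r_{33} = 1.7437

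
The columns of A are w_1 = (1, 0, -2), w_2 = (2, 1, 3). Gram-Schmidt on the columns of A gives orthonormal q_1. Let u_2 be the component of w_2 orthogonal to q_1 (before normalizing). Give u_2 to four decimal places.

w_1 = (1, 0, -2); ‖w_1‖ = 2.2361, so q_1 = (0.4472, 0.0000, -0.8944).
q_1·w_2 = 0.4472·2 + 0.0000·1 + (-0.8944)·3 = -1.7889.
u_2 = w_2 + 1.7889·q_1 = (2.8000, 1.0000, 1.4000).

u_2 = (2.8000, 1.0000, 1.4000)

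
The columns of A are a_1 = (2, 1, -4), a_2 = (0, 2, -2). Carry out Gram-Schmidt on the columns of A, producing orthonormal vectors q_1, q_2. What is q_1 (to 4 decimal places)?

q_1 = (0.4364, 0.2182, -0.8729)

q_1 = a_1/‖a_1‖ = (2, 1, -4)/4.5826 = (0.4364, 0.2182, -0.8729).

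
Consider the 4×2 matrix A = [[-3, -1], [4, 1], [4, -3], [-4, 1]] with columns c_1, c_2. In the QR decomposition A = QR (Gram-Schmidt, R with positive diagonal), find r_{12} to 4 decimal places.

c_1 = (-3, 4, 4, -4); ‖c_1‖ = 7.5498, so e_1 = (-0.3974, 0.5298, 0.5298, -0.5298).
r_{12} = e_1·c_2 = -1.1921.

r_{12} = -1.1921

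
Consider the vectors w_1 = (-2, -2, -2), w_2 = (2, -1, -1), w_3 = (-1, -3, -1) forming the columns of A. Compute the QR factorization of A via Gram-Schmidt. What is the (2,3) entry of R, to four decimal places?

w_1 = (-2, -2, -2); ‖w_1‖ = 3.4641, so q_1 = (-0.5774, -0.5774, -0.5774).
q_1·w_2 = (-0.5774)·2 + (-0.5774)·(-1) + (-0.5774)·(-1) = 0.0000.
u_2 = w_2 + 0.0000·q_1 = (2.0000, -1.0000, -1.0000).
‖u_2‖ = 2.4495, so q_2 = (0.8165, -0.4082, -0.4082).
r_{23} = q_2·w_3 = 0.8165.

r_{23} = 0.8165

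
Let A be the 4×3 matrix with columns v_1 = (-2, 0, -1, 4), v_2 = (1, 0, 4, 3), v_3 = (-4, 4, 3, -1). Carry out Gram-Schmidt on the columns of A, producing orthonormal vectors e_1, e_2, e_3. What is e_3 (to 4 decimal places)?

v_1 = (-2, 0, -1, 4); ‖v_1‖ = 4.5826, so e_1 = (-0.4364, 0.0000, -0.2182, 0.8729).
e_1·v_2 = (-0.4364)·1 + 0.0000·0 + (-0.2182)·4 + 0.8729·3 = 1.3093.
u_2 = v_2 − 1.3093·e_1 = (1.5714, 0.0000, 4.2857, 1.8571).
‖u_2‖ = 4.9281, so e_2 = (0.3189, 0.0000, 0.8697, 0.3769).
e_1·v_3 = (-0.4364)·(-4) + 0.0000·4 + (-0.2182)·3 + 0.8729·(-1) = 0.2182; e_2·v_3 = 0.3189·(-4) + 0.0000·4 + 0.8697·3 + 0.3769·(-1) = 0.9566.
u_3 = v_3 − 0.2182·e_1 − 0.9566·e_2 = (-4.2098, 4.0000, 2.2157, -1.5510).
‖u_3‖ = 6.4060, so e_3 = (-0.6572, 0.6244, 0.3459, -0.2421).

e_3 = (-0.6572, 0.6244, 0.3459, -0.2421)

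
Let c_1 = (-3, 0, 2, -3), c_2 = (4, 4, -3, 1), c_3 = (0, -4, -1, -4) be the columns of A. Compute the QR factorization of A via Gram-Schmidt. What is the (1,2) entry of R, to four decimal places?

r_{12} = -4.4772

q_1 = c_1/‖c_1‖ = (-3, 0, 2, -3)/4.6904 = (-0.6396, 0.0000, 0.4264, -0.6396).
r_{12} = q_1·c_2 = -4.4772.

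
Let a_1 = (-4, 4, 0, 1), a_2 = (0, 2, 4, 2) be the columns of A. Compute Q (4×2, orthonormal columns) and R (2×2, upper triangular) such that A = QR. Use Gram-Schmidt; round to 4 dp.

Q = [[-0.6963, 0.2647], [0.6963, 0.1721], [0.0000, 0.8735], [0.1741, 0.3706]], R = [[5.7446, 1.7408], [0.0000, 4.5793]]

e_1 = a_1/‖a_1‖ = (-4, 4, 0, 1)/5.7446 = (-0.6963, 0.6963, 0.0000, 0.1741).
r_{12} = e_1·a_2 = 1.7408.
u_2 = a_2 − 1.7408·e_1 = (1.2121, 0.7879, 4.0000, 1.6970).
‖u_2‖ = 4.5793, so e_2 = (0.2647, 0.1721, 0.8735, 0.3706).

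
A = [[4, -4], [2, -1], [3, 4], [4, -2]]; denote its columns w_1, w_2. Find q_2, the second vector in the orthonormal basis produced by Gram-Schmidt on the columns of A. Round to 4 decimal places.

q_2 = (-0.4823, -0.0661, 0.8634, -0.1322)

q_1 = w_1/‖w_1‖ = (4, 2, 3, 4)/6.7082 = (0.5963, 0.2981, 0.4472, 0.5963).
r_{12} = q_1·w_2 = -2.0870.
u_2 = w_2 + 2.0870·q_1 = (-2.7556, -0.3778, 4.9333, -0.7556).
‖u_2‖ = 5.7135, so q_2 = (-0.4823, -0.0661, 0.8634, -0.1322).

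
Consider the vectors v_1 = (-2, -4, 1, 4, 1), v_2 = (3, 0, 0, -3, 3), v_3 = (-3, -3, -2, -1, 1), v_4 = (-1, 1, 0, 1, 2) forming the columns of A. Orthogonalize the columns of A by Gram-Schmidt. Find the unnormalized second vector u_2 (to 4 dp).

u_2 = (2.2105, -1.5789, 0.3947, -1.4211, 3.3947)

v_1 = (-2, -4, 1, 4, 1); ‖v_1‖ = 6.1644, so e_1 = (-0.3244, -0.6489, 0.1622, 0.6489, 0.1622).
e_1·v_2 = (-0.3244)·3 + (-0.6489)·0 + 0.1622·0 + 0.6489·(-3) + 0.1622·3 = -2.4333.
u_2 = v_2 + 2.4333·e_1 = (2.2105, -1.5789, 0.3947, -1.4211, 3.3947).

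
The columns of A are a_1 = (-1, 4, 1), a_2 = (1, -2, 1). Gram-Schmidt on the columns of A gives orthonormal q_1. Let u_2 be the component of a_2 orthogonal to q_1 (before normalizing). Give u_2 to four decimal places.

u_2 = (0.5556, -0.2222, 1.4444)

a_1 = (-1, 4, 1); ‖a_1‖ = 4.2426, so q_1 = (-0.2357, 0.9428, 0.2357).
q_1·a_2 = (-0.2357)·1 + 0.9428·(-2) + 0.2357·1 = -1.8856.
u_2 = a_2 + 1.8856·q_1 = (0.5556, -0.2222, 1.4444).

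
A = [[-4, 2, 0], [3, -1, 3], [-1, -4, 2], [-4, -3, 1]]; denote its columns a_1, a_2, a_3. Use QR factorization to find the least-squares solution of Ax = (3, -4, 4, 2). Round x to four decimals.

x = (-0.7648, -0.4926, -0.4716)

a_1 = (-4, 3, -1, -4); ‖a_1‖ = 6.4807, so e_1 = (-0.6172, 0.4629, -0.1543, -0.6172).
e_1·a_2 = (-0.6172)·2 + 0.4629·(-1) + (-0.1543)·(-4) + (-0.6172)·(-3) = 0.7715.
u_2 = a_2 − 0.7715·e_1 = (2.4762, -1.3571, -3.8810, -2.5238).
‖u_2‖ = 5.4226, so e_2 = (0.4566, -0.2503, -0.7157, -0.4654).
e_1·a_3 = (-0.6172)·0 + 0.4629·3 + (-0.1543)·2 + (-0.6172)·1 = 0.4629; e_2·a_3 = 0.4566·0 + (-0.2503)·3 + (-0.7157)·2 + (-0.4654)·1 = -2.6476.
u_3 = a_3 − 0.4629·e_1 + 2.6476·e_2 = (1.4947, 2.1231, 0.1765, 0.0534).
‖u_3‖ = 2.6030, so e_3 = (0.5742, 0.8156, 0.0678, 0.0205).
Qᵀb = (-5.5549, -1.4226, -1.2275).
Back-substitute: x_3 = -1.2275/2.6030 = -0.4716.
x_2 = (-1.4226 + 2.6476·(-0.4716))/5.4226 = -0.4926.
x_1 = (-5.5549 − 0.7715·(-0.4926) − 0.4629·(-0.4716))/6.4807 = -0.7648.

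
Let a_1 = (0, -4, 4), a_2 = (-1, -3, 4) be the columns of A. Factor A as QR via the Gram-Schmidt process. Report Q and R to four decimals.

q_1 = a_1/‖a_1‖ = (0, -4, 4)/5.6569 = (0.0000, -0.7071, 0.7071).
r_{12} = q_1·a_2 = 4.9497.
u_2 = a_2 − 4.9497·q_1 = (-1.0000, 0.5000, 0.5000).
‖u_2‖ = 1.2247, so q_2 = (-0.8165, 0.4082, 0.4082).

Q = [[0.0000, -0.8165], [-0.7071, 0.4082], [0.7071, 0.4082]], R = [[5.6569, 4.9497], [0.0000, 1.2247]]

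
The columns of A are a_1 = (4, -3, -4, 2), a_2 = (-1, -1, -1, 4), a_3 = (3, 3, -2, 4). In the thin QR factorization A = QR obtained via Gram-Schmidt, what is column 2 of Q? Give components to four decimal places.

e_1 = a_1/‖a_1‖ = (4, -3, -4, 2)/6.7082 = (0.5963, -0.4472, -0.5963, 0.2981).
r_{12} = e_1·a_2 = 1.6398.
u_2 = a_2 − 1.6398·e_1 = (-1.9778, -0.2667, -0.0222, 3.5111).
‖u_2‖ = 4.0387, so e_2 = (-0.4897, -0.0660, -0.0055, 0.8694).

e_2 = (-0.4897, -0.0660, -0.0055, 0.8694)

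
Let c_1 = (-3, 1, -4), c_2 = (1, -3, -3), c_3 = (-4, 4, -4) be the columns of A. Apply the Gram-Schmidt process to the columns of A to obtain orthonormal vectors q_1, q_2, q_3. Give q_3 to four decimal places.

q_3 = (0.7009, 0.6075, -0.3738)

c_1 = (-3, 1, -4); ‖c_1‖ = 5.0990, so q_1 = (-0.5883, 0.1961, -0.7845).
q_1·c_2 = (-0.5883)·1 + 0.1961·(-3) + (-0.7845)·(-3) = 1.1767.
u_2 = c_2 − 1.1767·q_1 = (1.6923, -3.2308, -2.0769).
‖u_2‖ = 4.1971, so q_2 = (0.4032, -0.7698, -0.4949).
q_1·c_3 = (-0.5883)·(-4) + 0.1961·4 + (-0.7845)·(-4) = 6.2757; q_2·c_3 = 0.4032·(-4) + (-0.7698)·4 + (-0.4949)·(-4) = -2.7125.
u_3 = c_3 − 6.2757·q_1 + 2.7125·q_2 = (0.7860, 0.6812, -0.4192).
‖u_3‖ = 1.1214, so q_3 = (0.7009, 0.6075, -0.3738).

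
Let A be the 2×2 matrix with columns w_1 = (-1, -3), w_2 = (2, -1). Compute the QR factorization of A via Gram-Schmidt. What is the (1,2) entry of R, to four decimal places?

r_{12} = 0.3162

w_1 = (-1, -3); ‖w_1‖ = 3.1623, so q_1 = (-0.3162, -0.9487).
r_{12} = q_1·w_2 = 0.3162.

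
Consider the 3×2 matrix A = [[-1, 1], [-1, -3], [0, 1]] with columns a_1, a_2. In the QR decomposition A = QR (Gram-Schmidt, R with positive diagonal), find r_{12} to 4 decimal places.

r_{12} = 1.4142

q_1 = a_1/‖a_1‖ = (-1, -1, 0)/1.4142 = (-0.7071, -0.7071, 0.0000).
r_{12} = q_1·a_2 = 1.4142.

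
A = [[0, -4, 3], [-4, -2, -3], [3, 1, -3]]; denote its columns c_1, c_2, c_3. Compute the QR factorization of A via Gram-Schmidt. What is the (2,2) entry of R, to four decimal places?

c_1 = (0, -4, 3); ‖c_1‖ = 5.0000, so e_1 = (0.0000, -0.8000, 0.6000).
e_1·c_2 = 0.0000·(-4) + (-0.8000)·(-2) + 0.6000·1 = 2.2000.
u_2 = c_2 − 2.2000·e_1 = (-4.0000, -0.2400, -0.3200).
r_{22} = ‖u_2‖ = 4.0200.

r_{22} = 4.0200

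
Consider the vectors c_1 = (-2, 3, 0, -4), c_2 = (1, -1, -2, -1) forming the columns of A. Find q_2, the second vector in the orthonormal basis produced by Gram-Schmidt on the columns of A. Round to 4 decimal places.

q_2 = (0.3528, -0.3397, -0.7578, -0.4312)

c_1 = (-2, 3, 0, -4); ‖c_1‖ = 5.3852, so q_1 = (-0.3714, 0.5571, 0.0000, -0.7428).
q_1·c_2 = (-0.3714)·1 + 0.5571·(-1) + 0.0000·(-2) + (-0.7428)·(-1) = -0.1857.
u_2 = c_2 + 0.1857·q_1 = (0.9310, -0.8966, -2.0000, -1.1379).
‖u_2‖ = 2.6392, so q_2 = (0.3528, -0.3397, -0.7578, -0.4312).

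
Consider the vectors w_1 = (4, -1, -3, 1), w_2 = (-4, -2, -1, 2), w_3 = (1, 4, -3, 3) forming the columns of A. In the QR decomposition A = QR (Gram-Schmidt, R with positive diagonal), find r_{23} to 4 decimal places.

r_{23} = 0.2132

q_1 = w_1/‖w_1‖ = (4, -1, -3, 1)/5.1962 = (0.7698, -0.1925, -0.5774, 0.1925).
r_{12} = q_1·w_2 = -1.7321.
u_2 = w_2 + 1.7321·q_1 = (-2.6667, -2.3333, -2.0000, 2.3333).
‖u_2‖ = 4.6904, so q_2 = (-0.5685, -0.4975, -0.4264, 0.4975).
r_{23} = q_2·w_3 = 0.2132.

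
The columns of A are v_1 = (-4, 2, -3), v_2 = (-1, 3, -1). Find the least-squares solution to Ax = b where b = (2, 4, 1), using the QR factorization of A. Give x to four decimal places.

e_1 = v_1/‖v_1‖ = (-4, 2, -3)/5.3852 = (-0.7428, 0.3714, -0.5571).
r_{12} = e_1·v_2 = 2.4140.
u_2 = v_2 − 2.4140·e_1 = (0.7931, 2.1034, 0.3448).
‖u_2‖ = 2.2743, so e_2 = (0.3487, 0.9249, 0.1516).
Qᵀb = (-0.5571, 4.5486).
Back-substitute: x_2 = 4.5486/2.2743 = 2.0000.
x_1 = (-0.5571 − 2.4140·2.0000)/5.3852 = -1.0000.

x = (-1.0000, 2.0000)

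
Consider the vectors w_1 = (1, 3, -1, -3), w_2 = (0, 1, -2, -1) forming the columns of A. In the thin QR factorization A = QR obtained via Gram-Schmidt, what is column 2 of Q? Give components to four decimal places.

w_1 = (1, 3, -1, -3); ‖w_1‖ = 4.4721, so q_1 = (0.2236, 0.6708, -0.2236, -0.6708).
q_1·w_2 = 0.2236·0 + 0.6708·1 + (-0.2236)·(-2) + (-0.6708)·(-1) = 1.7889.
u_2 = w_2 − 1.7889·q_1 = (-0.4000, -0.2000, -1.6000, 0.2000).
‖u_2‖ = 1.6733, so q_2 = (-0.2390, -0.1195, -0.9562, 0.1195).

q_2 = (-0.2390, -0.1195, -0.9562, 0.1195)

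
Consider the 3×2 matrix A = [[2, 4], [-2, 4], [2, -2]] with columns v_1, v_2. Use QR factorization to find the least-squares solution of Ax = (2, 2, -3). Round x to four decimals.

q_1 = v_1/‖v_1‖ = (2, -2, 2)/3.4641 = (0.5774, -0.5774, 0.5774).
r_{12} = q_1·v_2 = -1.1547.
u_2 = v_2 + 1.1547·q_1 = (4.6667, 3.3333, -1.3333).
‖u_2‖ = 5.8878, so q_2 = (0.7926, 0.5661, -0.2265).
Qᵀb = (-1.7321, 3.3968).
Back-substitute: x_2 = 3.3968/5.8878 = 0.5769.
x_1 = (-1.7321 + 1.1547·0.5769)/3.4641 = -0.3077.

x = (-0.3077, 0.5769)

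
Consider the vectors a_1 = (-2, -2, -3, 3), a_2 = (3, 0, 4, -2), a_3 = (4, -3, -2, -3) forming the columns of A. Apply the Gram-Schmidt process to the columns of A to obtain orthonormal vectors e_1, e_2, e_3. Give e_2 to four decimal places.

e_2 = (0.4410, -0.7056, 0.4704, 0.2940)

a_1 = (-2, -2, -3, 3); ‖a_1‖ = 5.0990, so e_1 = (-0.3922, -0.3922, -0.5883, 0.5883).
e_1·a_2 = (-0.3922)·3 + (-0.3922)·0 + (-0.5883)·4 + 0.5883·(-2) = -4.7068.
u_2 = a_2 + 4.7068·e_1 = (1.1538, -1.8462, 1.2308, 0.7692).
‖u_2‖ = 2.6165, so e_2 = (0.4410, -0.7056, 0.4704, 0.2940).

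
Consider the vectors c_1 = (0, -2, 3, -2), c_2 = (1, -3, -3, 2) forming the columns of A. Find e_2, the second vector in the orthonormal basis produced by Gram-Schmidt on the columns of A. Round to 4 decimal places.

e_2 = (0.2230, -0.8525, -0.3934, 0.2623)

c_1 = (0, -2, 3, -2); ‖c_1‖ = 4.1231, so e_1 = (0.0000, -0.4851, 0.7276, -0.4851).
e_1·c_2 = 0.0000·1 + (-0.4851)·(-3) + 0.7276·(-3) + (-0.4851)·2 = -1.6977.
u_2 = c_2 + 1.6977·e_1 = (1.0000, -3.8235, -1.7647, 1.1765).
‖u_2‖ = 4.4853, so e_2 = (0.2230, -0.8525, -0.3934, 0.2623).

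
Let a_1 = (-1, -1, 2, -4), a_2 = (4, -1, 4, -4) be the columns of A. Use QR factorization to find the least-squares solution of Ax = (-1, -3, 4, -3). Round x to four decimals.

q_1 = a_1/‖a_1‖ = (-1, -1, 2, -4)/4.6904 = (-0.2132, -0.2132, 0.4264, -0.8528).
r_{12} = q_1·a_2 = 4.4772.
u_2 = a_2 − 4.4772·q_1 = (4.9545, -0.0455, 2.0909, -0.1818).
‖u_2‖ = 5.3809, so q_2 = (0.9208, -0.0084, 0.3886, -0.0338).
Qᵀb = (5.1168, 0.7603).
Back-substitute: x_2 = 0.7603/5.3809 = 0.1413.
x_1 = (5.1168 − 4.4772·0.1413)/4.6904 = 0.9560.

x = (0.9560, 0.1413)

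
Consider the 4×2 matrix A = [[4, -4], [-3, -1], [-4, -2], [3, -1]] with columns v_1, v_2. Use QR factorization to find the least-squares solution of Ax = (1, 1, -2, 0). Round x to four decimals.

x = (0.1834, 0.0212)

q_1 = v_1/‖v_1‖ = (4, -3, -4, 3)/7.0711 = (0.5657, -0.4243, -0.5657, 0.4243).
r_{12} = q_1·v_2 = -1.1314.
u_2 = v_2 + 1.1314·q_1 = (-3.3600, -1.4800, -2.6400, -0.5200).
‖u_2‖ = 4.5519, so q_2 = (-0.7381, -0.3251, -0.5800, -0.1142).
Qᵀb = (1.2728, 0.0967).
Back-substitute: x_2 = 0.0967/4.5519 = 0.0212.
x_1 = (1.2728 + 1.1314·0.0212)/7.0711 = 0.1834.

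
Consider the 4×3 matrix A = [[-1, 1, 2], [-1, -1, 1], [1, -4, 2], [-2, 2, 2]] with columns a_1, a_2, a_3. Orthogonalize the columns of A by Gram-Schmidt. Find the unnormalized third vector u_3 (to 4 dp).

a_1 = (-1, -1, 1, -2); ‖a_1‖ = 2.6458, so e_1 = (-0.3780, -0.3780, 0.3780, -0.7559).
e_1·a_2 = (-0.3780)·1 + (-0.3780)·(-1) + 0.3780·(-4) + (-0.7559)·2 = -3.0237.
u_2 = a_2 + 3.0237·e_1 = (-0.1429, -2.1429, -2.8571, -0.2857).
‖u_2‖ = 3.5857, so e_2 = (-0.0398, -0.5976, -0.7968, -0.0797).
e_1·a_3 = (-0.3780)·2 + (-0.3780)·1 + 0.3780·2 + (-0.7559)·2 = -1.8898; e_2·a_3 = (-0.0398)·2 + (-0.5976)·1 + (-0.7968)·2 + (-0.0797)·2 = -2.4303.
u_3 = a_3 + 1.8898·e_1 + 2.4303·e_2 = (1.1889, -1.1667, 0.7778, 0.3778).

u_3 = (1.1889, -1.1667, 0.7778, 0.3778)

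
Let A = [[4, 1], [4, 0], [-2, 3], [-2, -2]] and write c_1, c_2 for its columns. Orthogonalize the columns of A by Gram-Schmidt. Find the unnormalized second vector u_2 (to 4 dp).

c_1 = (4, 4, -2, -2); ‖c_1‖ = 6.3246, so q_1 = (0.6325, 0.6325, -0.3162, -0.3162).
q_1·c_2 = 0.6325·1 + 0.6325·0 + (-0.3162)·3 + (-0.3162)·(-2) = 0.3162.
u_2 = c_2 − 0.3162·q_1 = (0.8000, -0.2000, 3.1000, -1.9000).

u_2 = (0.8000, -0.2000, 3.1000, -1.9000)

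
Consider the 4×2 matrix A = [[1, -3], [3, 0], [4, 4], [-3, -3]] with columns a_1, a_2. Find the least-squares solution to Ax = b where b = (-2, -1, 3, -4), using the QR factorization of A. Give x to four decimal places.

e_1 = a_1/‖a_1‖ = (1, 3, 4, -3)/5.9161 = (0.1690, 0.5071, 0.6761, -0.5071).
r_{12} = e_1·a_2 = 3.7187.
u_2 = a_2 − 3.7187·e_1 = (-3.6286, -1.8857, 1.4857, -1.1143).
‖u_2‖ = 4.4913, so e_2 = (-0.8079, -0.4199, 0.3308, -0.2481).
Qᵀb = (3.2116, 4.0205).
Back-substitute: x_2 = 4.0205/4.4913 = 0.8952.
x_1 = (3.2116 − 3.7187·0.8952)/5.9161 = -0.0198.

x = (-0.0198, 0.8952)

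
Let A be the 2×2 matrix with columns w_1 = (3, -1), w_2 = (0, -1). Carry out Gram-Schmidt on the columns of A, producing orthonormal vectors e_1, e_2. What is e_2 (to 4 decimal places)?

e_1 = w_1/‖w_1‖ = (3, -1)/3.1623 = (0.9487, -0.3162).
r_{12} = e_1·w_2 = 0.3162.
u_2 = w_2 − 0.3162·e_1 = (-0.3000, -0.9000).
‖u_2‖ = 0.9487, so e_2 = (-0.3162, -0.9487).

e_2 = (-0.3162, -0.9487)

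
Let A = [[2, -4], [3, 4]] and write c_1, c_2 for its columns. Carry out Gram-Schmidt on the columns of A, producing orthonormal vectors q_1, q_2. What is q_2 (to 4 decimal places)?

q_1 = c_1/‖c_1‖ = (2, 3)/3.6056 = (0.5547, 0.8321).
r_{12} = q_1·c_2 = 1.1094.
u_2 = c_2 − 1.1094·q_1 = (-4.6154, 3.0769).
‖u_2‖ = 5.5470, so q_2 = (-0.8321, 0.5547).

q_2 = (-0.8321, 0.5547)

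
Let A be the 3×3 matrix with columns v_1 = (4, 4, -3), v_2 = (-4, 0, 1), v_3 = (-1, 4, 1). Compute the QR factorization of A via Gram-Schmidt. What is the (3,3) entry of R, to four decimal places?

v_1 = (4, 4, -3); ‖v_1‖ = 6.4031, so e_1 = (0.6247, 0.6247, -0.4685).
e_1·v_2 = 0.6247·(-4) + 0.6247·0 + (-0.4685)·1 = -2.9673.
u_2 = v_2 + 2.9673·e_1 = (-2.1463, 1.8537, -0.3902).
‖u_2‖ = 2.8627, so e_2 = (-0.7498, 0.6475, -0.1363).
e_1·v_3 = 0.6247·(-1) + 0.6247·4 + (-0.4685)·1 = 1.4056; e_2·v_3 = (-0.7498)·(-1) + 0.6475·4 + (-0.1363)·1 = 3.2035.
u_3 = v_3 − 1.4056·e_1 − 3.2035·e_2 = (0.5238, 1.0476, 2.0952).
r_{33} = ‖u_3‖ = 2.4004.

r_{33} = 2.4004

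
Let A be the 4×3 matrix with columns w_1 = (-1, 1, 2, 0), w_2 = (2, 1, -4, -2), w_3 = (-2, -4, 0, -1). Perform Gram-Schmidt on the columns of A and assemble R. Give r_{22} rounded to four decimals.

r_{22} = 3.3912

w_1 = (-1, 1, 2, 0); ‖w_1‖ = 2.4495, so e_1 = (-0.4082, 0.4082, 0.8165, 0.0000).
e_1·w_2 = (-0.4082)·2 + 0.4082·1 + 0.8165·(-4) + 0.0000·(-2) = -3.6742.
u_2 = w_2 + 3.6742·e_1 = (0.5000, 2.5000, -1.0000, -2.0000).
r_{22} = ‖u_2‖ = 3.3912.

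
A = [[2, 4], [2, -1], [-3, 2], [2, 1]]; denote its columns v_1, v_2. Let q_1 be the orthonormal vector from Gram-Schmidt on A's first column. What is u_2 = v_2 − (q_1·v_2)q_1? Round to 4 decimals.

v_1 = (2, 2, -3, 2); ‖v_1‖ = 4.5826, so q_1 = (0.4364, 0.4364, -0.6547, 0.4364).
q_1·v_2 = 0.4364·4 + 0.4364·(-1) + (-0.6547)·2 + 0.4364·1 = 0.4364.
u_2 = v_2 − 0.4364·q_1 = (3.8095, -1.1905, 2.2857, 0.8095).

u_2 = (3.8095, -1.1905, 2.2857, 0.8095)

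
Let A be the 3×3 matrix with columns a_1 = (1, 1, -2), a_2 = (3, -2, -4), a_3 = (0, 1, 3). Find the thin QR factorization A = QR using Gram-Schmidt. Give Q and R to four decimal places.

q_1 = a_1/‖a_1‖ = (1, 1, -2)/2.4495 = (0.4082, 0.4082, -0.8165).
r_{12} = q_1·a_2 = 3.6742.
u_2 = a_2 − 3.6742·q_1 = (1.5000, -3.5000, -1.0000).
‖u_2‖ = 3.9370, so q_2 = (0.3810, -0.8890, -0.2540).
r_{13} = q_1·a_3 = -2.0412; r_{23} = q_2·a_3 = -1.6510.
u_3 = a_3 + 2.0412·q_1 + 1.6510·q_2 = (1.4624, 0.3656, 0.9140).
‖u_3‖ = 1.7628, so q_3 = (0.8296, 0.2074, 0.5185).

Q = [[0.4082, 0.3810, 0.8296], [0.4082, -0.8890, 0.2074], [-0.8165, -0.2540, 0.5185]], R = [[2.4495, 3.6742, -2.0412], [0.0000, 3.9370, -1.6510], [0.0000, 0.0000, 1.7628]]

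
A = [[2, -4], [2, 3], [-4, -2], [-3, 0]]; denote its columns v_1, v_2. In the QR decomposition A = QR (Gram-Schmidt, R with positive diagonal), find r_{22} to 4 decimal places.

q_1 = v_1/‖v_1‖ = (2, 2, -4, -3)/5.7446 = (0.3482, 0.3482, -0.6963, -0.5222).
r_{12} = q_1·v_2 = 1.0445.
u_2 = v_2 − 1.0445·q_1 = (-4.3636, 2.6364, -1.2727, 0.5455).
r_{22} = ‖u_2‖ = 5.2829.

r_{22} = 5.2829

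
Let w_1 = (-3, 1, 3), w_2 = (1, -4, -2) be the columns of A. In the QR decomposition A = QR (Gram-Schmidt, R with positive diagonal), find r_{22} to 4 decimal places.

r_{22} = 3.4793

e_1 = w_1/‖w_1‖ = (-3, 1, 3)/4.3589 = (-0.6882, 0.2294, 0.6882).
r_{12} = e_1·w_2 = -2.9824.
u_2 = w_2 + 2.9824·e_1 = (-1.0526, -3.3158, 0.0526).
r_{22} = ‖u_2‖ = 3.4793.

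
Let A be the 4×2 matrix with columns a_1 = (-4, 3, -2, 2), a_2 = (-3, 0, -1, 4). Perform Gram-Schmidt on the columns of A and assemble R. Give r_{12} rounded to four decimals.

r_{12} = 3.8297

a_1 = (-4, 3, -2, 2); ‖a_1‖ = 5.7446, so q_1 = (-0.6963, 0.5222, -0.3482, 0.3482).
r_{12} = q_1·a_2 = 3.8297.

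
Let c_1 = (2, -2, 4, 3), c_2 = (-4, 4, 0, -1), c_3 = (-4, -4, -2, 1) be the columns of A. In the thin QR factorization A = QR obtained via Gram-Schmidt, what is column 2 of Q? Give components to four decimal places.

e_2 = (-0.6065, 0.6065, 0.4903, 0.1548)

e_1 = c_1/‖c_1‖ = (2, -2, 4, 3)/5.7446 = (0.3482, -0.3482, 0.6963, 0.5222).
r_{12} = e_1·c_2 = -3.3075.
u_2 = c_2 + 3.3075·e_1 = (-2.8485, 2.8485, 2.3030, 0.7273).
‖u_2‖ = 4.6969, so e_2 = (-0.6065, 0.6065, 0.4903, 0.1548).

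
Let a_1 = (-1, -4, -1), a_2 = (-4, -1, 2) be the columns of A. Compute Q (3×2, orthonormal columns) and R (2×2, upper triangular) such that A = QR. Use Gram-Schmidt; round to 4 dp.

Q = [[-0.2357, -0.8412], [-0.9428, 0.0765], [-0.2357, 0.5353]], R = [[4.2426, 1.4142], [0.0000, 4.3589]]

e_1 = a_1/‖a_1‖ = (-1, -4, -1)/4.2426 = (-0.2357, -0.9428, -0.2357).
r_{12} = e_1·a_2 = 1.4142.
u_2 = a_2 − 1.4142·e_1 = (-3.6667, 0.3333, 2.3333).
‖u_2‖ = 4.3589, so e_2 = (-0.8412, 0.0765, 0.5353).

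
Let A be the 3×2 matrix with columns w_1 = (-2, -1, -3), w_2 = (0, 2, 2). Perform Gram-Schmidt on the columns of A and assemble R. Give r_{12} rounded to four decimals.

w_1 = (-2, -1, -3); ‖w_1‖ = 3.7417, so e_1 = (-0.5345, -0.2673, -0.8018).
r_{12} = e_1·w_2 = -2.1381.

r_{12} = -2.1381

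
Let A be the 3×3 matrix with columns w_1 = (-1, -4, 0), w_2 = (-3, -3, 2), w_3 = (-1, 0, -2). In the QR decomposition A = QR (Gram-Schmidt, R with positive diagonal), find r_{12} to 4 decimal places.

r_{12} = 3.6380

w_1 = (-1, -4, 0); ‖w_1‖ = 4.1231, so q_1 = (-0.2425, -0.9701, 0.0000).
r_{12} = q_1·w_2 = 3.6380.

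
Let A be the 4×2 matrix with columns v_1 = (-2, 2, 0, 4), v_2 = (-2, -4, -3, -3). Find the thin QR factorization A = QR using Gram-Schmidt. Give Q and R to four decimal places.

Q = [[-0.4082, -0.6376], [0.4082, -0.5101], [0.0000, -0.5738], [0.8165, -0.0638]], R = [[4.8990, -3.2660], [0.0000, 5.2281]]

v_1 = (-2, 2, 0, 4); ‖v_1‖ = 4.8990, so e_1 = (-0.4082, 0.4082, 0.0000, 0.8165).
e_1·v_2 = (-0.4082)·(-2) + 0.4082·(-4) + 0.0000·(-3) + 0.8165·(-3) = -3.2660.
u_2 = v_2 + 3.2660·e_1 = (-3.3333, -2.6667, -3.0000, -0.3333).
‖u_2‖ = 5.2281, so e_2 = (-0.6376, -0.5101, -0.5738, -0.0638).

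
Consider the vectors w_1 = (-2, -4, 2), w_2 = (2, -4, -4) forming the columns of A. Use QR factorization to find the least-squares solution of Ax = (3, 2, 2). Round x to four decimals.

x = (-0.3774, -0.2358)

w_1 = (-2, -4, 2); ‖w_1‖ = 4.8990, so e_1 = (-0.4082, -0.8165, 0.4082).
e_1·w_2 = (-0.4082)·2 + (-0.8165)·(-4) + 0.4082·(-4) = 0.8165.
u_2 = w_2 − 0.8165·e_1 = (2.3333, -3.3333, -4.3333).
‖u_2‖ = 5.9442, so e_2 = (0.3925, -0.5608, -0.7290).
Qᵀb = (-2.0412, -1.4019).
Back-substitute: x_2 = -1.4019/5.9442 = -0.2358.
x_1 = (-2.0412 − 0.8165·(-0.2358))/4.8990 = -0.3774.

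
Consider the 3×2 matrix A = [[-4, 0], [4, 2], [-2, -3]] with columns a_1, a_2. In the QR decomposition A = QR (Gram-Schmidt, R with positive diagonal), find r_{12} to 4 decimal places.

a_1 = (-4, 4, -2); ‖a_1‖ = 6.0000, so q_1 = (-0.6667, 0.6667, -0.3333).
r_{12} = q_1·a_2 = 2.3333.

r_{12} = 2.3333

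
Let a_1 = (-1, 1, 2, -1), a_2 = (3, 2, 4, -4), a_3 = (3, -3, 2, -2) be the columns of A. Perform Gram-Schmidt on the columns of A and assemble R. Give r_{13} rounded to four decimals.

a_1 = (-1, 1, 2, -1); ‖a_1‖ = 2.6458, so q_1 = (-0.3780, 0.3780, 0.7559, -0.3780).
r_{13} = q_1·a_3 = 0.0000.

r_{13} = 0.0000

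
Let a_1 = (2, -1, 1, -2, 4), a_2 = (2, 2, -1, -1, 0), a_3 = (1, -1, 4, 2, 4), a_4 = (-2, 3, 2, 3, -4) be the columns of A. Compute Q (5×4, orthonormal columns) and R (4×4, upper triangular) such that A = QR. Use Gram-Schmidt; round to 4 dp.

Q = [[0.3922, 0.5694, 0.2510, -0.3451], [-0.1961, 0.6808, 0.3683, 0.3806], [0.1961, -0.3590, 0.5607, 0.6293], [-0.3922, -0.2476, 0.6780, -0.5582], [0.7845, -0.1485, 0.1654, -0.1688]], R = [[5.0990, 0.5883, 3.7262, -5.2951], [0.0000, 3.1071, -2.6367, 0.0371], [0.0000, 0.0000, 4.1429, 3.0966], [0.0000, 0.0000, 0.0000, 2.0908]]

a_1 = (2, -1, 1, -2, 4); ‖a_1‖ = 5.0990, so q_1 = (0.3922, -0.1961, 0.1961, -0.3922, 0.7845).
q_1·a_2 = 0.3922·2 + (-0.1961)·2 + 0.1961·(-1) + (-0.3922)·(-1) + 0.7845·0 = 0.5883.
u_2 = a_2 − 0.5883·q_1 = (1.7692, 2.1154, -1.1154, -0.7692, -0.4615).
‖u_2‖ = 3.1071, so q_2 = (0.5694, 0.6808, -0.3590, -0.2476, -0.1485).
q_1·a_3 = 0.3922·1 + (-0.1961)·(-1) + 0.1961·4 + (-0.3922)·2 + 0.7845·4 = 3.7262; q_2·a_3 = 0.5694·1 + 0.6808·(-1) + (-0.3590)·4 + (-0.2476)·2 + (-0.1485)·4 = -2.6367.
u_3 = a_3 − 3.7262·q_1 + 2.6367·q_2 = (1.0398, 1.5259, 2.3227, 2.8088, 0.6853).
‖u_3‖ = 4.1429, so q_3 = (0.2510, 0.3683, 0.5607, 0.6780, 0.1654).
q_1·a_4 = 0.3922·(-2) + (-0.1961)·3 + 0.1961·2 + (-0.3922)·3 + 0.7845·(-4) = -5.2951; q_2·a_4 = 0.5694·(-2) + 0.6808·3 + (-0.3590)·2 + (-0.2476)·3 + (-0.1485)·(-4) = 0.0371; q_3·a_4 = 0.2510·(-2) + 0.3683·3 + 0.5607·2 + 0.6780·3 + 0.1654·(-4) = 3.0966.
u_4 = a_4 + 5.2951·q_1 − 0.0371·q_2 − 3.0966·q_3 = (-0.7214, 0.7957, 1.3157, -1.1671, -0.3528).
‖u_4‖ = 2.0908, so q_4 = (-0.3451, 0.3806, 0.6293, -0.5582, -0.1688).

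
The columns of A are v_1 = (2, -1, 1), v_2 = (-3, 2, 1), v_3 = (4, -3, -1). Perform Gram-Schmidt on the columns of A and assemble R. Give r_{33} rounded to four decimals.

r_{33} = 0.3381

v_1 = (2, -1, 1); ‖v_1‖ = 2.4495, so e_1 = (0.8165, -0.4082, 0.4082).
e_1·v_2 = 0.8165·(-3) + (-0.4082)·2 + 0.4082·1 = -2.8577.
u_2 = v_2 + 2.8577·e_1 = (-0.6667, 0.8333, 2.1667).
‖u_2‖ = 2.4152, so e_2 = (-0.2760, 0.3450, 0.8971).
e_1·v_3 = 0.8165·4 + (-0.4082)·(-3) + 0.4082·(-1) = 4.0825; e_2·v_3 = (-0.2760)·4 + 0.3450·(-3) + 0.8971·(-1) = -3.0363.
u_3 = v_3 − 4.0825·e_1 + 3.0363·e_2 = (-0.1714, -0.2857, 0.0571).
r_{33} = ‖u_3‖ = 0.3381.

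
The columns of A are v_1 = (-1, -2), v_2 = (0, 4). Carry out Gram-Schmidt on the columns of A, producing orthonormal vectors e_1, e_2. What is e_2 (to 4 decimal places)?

e_1 = v_1/‖v_1‖ = (-1, -2)/2.2361 = (-0.4472, -0.8944).
r_{12} = e_1·v_2 = -3.5777.
u_2 = v_2 + 3.5777·e_1 = (-1.6000, 0.8000).
‖u_2‖ = 1.7889, so e_2 = (-0.8944, 0.4472).

e_2 = (-0.8944, 0.4472)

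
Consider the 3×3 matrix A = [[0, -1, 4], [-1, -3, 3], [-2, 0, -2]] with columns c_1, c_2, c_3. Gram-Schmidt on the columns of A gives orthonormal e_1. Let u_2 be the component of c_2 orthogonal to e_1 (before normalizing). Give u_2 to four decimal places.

c_1 = (0, -1, -2); ‖c_1‖ = 2.2361, so e_1 = (0.0000, -0.4472, -0.8944).
e_1·c_2 = 0.0000·(-1) + (-0.4472)·(-3) + (-0.8944)·0 = 1.3416.
u_2 = c_2 − 1.3416·e_1 = (-1.0000, -2.4000, 1.2000).

u_2 = (-1.0000, -2.4000, 1.2000)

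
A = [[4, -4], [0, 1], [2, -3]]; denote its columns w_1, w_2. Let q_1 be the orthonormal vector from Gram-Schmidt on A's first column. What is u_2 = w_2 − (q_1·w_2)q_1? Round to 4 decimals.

u_2 = (0.4000, 1.0000, -0.8000)

w_1 = (4, 0, 2); ‖w_1‖ = 4.4721, so q_1 = (0.8944, 0.0000, 0.4472).
q_1·w_2 = 0.8944·(-4) + 0.0000·1 + 0.4472·(-3) = -4.9193.
u_2 = w_2 + 4.9193·q_1 = (0.4000, 1.0000, -0.8000).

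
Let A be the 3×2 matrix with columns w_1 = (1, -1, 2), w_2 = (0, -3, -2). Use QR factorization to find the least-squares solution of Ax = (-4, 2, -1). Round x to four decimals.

x = (-1.4026, -0.4156)

q_1 = w_1/‖w_1‖ = (1, -1, 2)/2.4495 = (0.4082, -0.4082, 0.8165).
r_{12} = q_1·w_2 = -0.4082.
u_2 = w_2 + 0.4082·q_1 = (0.1667, -3.1667, -1.6667).
‖u_2‖ = 3.5824, so q_2 = (0.0465, -0.8840, -0.4652).
Qᵀb = (-3.2660, -1.4888).
Back-substitute: x_2 = -1.4888/3.5824 = -0.4156.
x_1 = (-3.2660 + 0.4082·(-0.4156))/2.4495 = -1.4026.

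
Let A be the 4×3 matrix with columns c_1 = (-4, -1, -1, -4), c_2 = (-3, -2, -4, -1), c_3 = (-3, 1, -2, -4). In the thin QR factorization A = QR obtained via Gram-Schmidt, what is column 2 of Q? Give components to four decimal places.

e_1 = c_1/‖c_1‖ = (-4, -1, -1, -4)/5.8310 = (-0.6860, -0.1715, -0.1715, -0.6860).
r_{12} = e_1·c_2 = 3.7730.
u_2 = c_2 − 3.7730·e_1 = (-0.4118, -1.3529, -3.3529, 1.5882).
‖u_2‖ = 3.9705, so e_2 = (-0.1037, -0.3408, -0.8445, 0.4000).

e_2 = (-0.1037, -0.3408, -0.8445, 0.4000)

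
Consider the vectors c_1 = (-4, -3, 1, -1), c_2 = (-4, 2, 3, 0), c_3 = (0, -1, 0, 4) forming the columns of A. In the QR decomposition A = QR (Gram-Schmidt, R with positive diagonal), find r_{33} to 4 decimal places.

c_1 = (-4, -3, 1, -1); ‖c_1‖ = 5.1962, so e_1 = (-0.7698, -0.5774, 0.1925, -0.1925).
e_1·c_2 = (-0.7698)·(-4) + (-0.5774)·2 + 0.1925·3 + (-0.1925)·0 = 2.5019.
u_2 = c_2 − 2.5019·e_1 = (-2.0741, 3.4444, 2.5185, 0.4815).
‖u_2‖ = 4.7687, so e_2 = (-0.4349, 0.7223, 0.5281, 0.1010).
e_1·c_3 = (-0.7698)·0 + (-0.5774)·(-1) + 0.1925·0 + (-0.1925)·4 = -0.1925; e_2·c_3 = (-0.4349)·0 + 0.7223·(-1) + 0.5281·0 + 0.1010·4 = -0.3184.
u_3 = c_3 + 0.1925·e_1 + 0.3184·e_2 = (-0.2866, -0.8811, 0.2052, 3.9951).
r_{33} = ‖u_3‖ = 4.1063.

r_{33} = 4.1063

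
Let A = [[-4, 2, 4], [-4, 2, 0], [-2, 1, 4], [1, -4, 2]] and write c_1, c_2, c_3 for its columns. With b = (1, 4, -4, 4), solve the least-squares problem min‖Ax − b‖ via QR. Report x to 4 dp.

c_1 = (-4, -4, -2, 1); ‖c_1‖ = 6.0828, so e_1 = (-0.6576, -0.6576, -0.3288, 0.1644).
e_1·c_2 = (-0.6576)·2 + (-0.6576)·2 + (-0.3288)·1 + 0.1644·(-4) = -3.6168.
u_2 = c_2 + 3.6168·e_1 = (-0.3784, -0.3784, -0.1892, -3.4054).
‖u_2‖ = 3.4524, so e_2 = (-0.1096, -0.1096, -0.0548, -0.9864).
e_1·c_3 = (-0.6576)·4 + (-0.6576)·0 + (-0.3288)·4 + 0.1644·2 = -3.6168; e_2·c_3 = (-0.1096)·4 + (-0.1096)·0 + (-0.0548)·4 + (-0.9864)·2 = -2.6304.
u_3 = c_3 + 3.6168·e_1 + 2.6304·e_2 = (1.3333, -2.6667, 2.6667, 0.0000).
‖u_3‖ = 4.0000, so e_3 = (0.3333, -0.6667, 0.6667, 0.0000).
Qᵀb = (-1.3152, -4.2744, -5.0000).
Back-substitute: x_3 = -5.0000/4.0000 = -1.2500.
x_2 = (-4.2744 + 2.6304·(-1.2500))/3.4524 = -2.1905.
x_1 = (-1.3152 + 3.6168·(-2.1905) + 3.6168·(-1.2500))/6.0828 = -2.2619.

x = (-2.2619, -2.1905, -1.2500)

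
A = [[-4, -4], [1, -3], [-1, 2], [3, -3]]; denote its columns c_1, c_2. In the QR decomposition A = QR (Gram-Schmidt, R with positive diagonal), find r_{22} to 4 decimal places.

e_1 = c_1/‖c_1‖ = (-4, 1, -1, 3)/5.1962 = (-0.7698, 0.1925, -0.1925, 0.5774).
r_{12} = e_1·c_2 = 0.3849.
u_2 = c_2 − 0.3849·e_1 = (-3.7037, -3.0741, 2.0741, -3.2222).
r_{22} = ‖u_2‖ = 6.1524.

r_{22} = 6.1524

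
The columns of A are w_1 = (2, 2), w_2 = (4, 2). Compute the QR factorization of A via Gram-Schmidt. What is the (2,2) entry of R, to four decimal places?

r_{22} = 1.4142

q_1 = w_1/‖w_1‖ = (2, 2)/2.8284 = (0.7071, 0.7071).
r_{12} = q_1·w_2 = 4.2426.
u_2 = w_2 − 4.2426·q_1 = (1.0000, -1.0000).
r_{22} = ‖u_2‖ = 1.4142.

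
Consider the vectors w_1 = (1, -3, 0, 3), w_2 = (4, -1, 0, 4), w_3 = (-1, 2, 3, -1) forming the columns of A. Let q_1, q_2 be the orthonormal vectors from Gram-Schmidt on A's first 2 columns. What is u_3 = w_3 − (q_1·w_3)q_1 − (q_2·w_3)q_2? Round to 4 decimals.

w_1 = (1, -3, 0, 3); ‖w_1‖ = 4.3589, so q_1 = (0.2294, -0.6882, 0.0000, 0.6882).
q_1·w_2 = 0.2294·4 + (-0.6882)·(-1) + 0.0000·0 + 0.6882·4 = 4.3589.
u_2 = w_2 − 4.3589·q_1 = (3.0000, 2.0000, 0.0000, 1.0000).
‖u_2‖ = 3.7417, so q_2 = (0.8018, 0.5345, 0.0000, 0.2673).
q_1·w_3 = 0.2294·(-1) + (-0.6882)·2 + 0.0000·3 + 0.6882·(-1) = -2.2942; q_2·w_3 = 0.8018·(-1) + 0.5345·2 + 0.0000·3 + 0.2673·(-1) = 0.0000.
u_3 = w_3 + 2.2942·q_1 + 0.0000·q_2 = (-0.4737, 0.4211, 3.0000, 0.5789).

u_3 = (-0.4737, 0.4211, 3.0000, 0.5789)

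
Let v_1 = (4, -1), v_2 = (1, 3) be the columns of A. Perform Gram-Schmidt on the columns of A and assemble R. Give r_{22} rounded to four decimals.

q_1 = v_1/‖v_1‖ = (4, -1)/4.1231 = (0.9701, -0.2425).
r_{12} = q_1·v_2 = 0.2425.
u_2 = v_2 − 0.2425·q_1 = (0.7647, 3.0588).
r_{22} = ‖u_2‖ = 3.1530.

r_{22} = 3.1530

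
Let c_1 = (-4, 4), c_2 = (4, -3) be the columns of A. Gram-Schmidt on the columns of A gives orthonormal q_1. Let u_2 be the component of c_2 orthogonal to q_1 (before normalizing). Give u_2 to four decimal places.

q_1 = c_1/‖c_1‖ = (-4, 4)/5.6569 = (-0.7071, 0.7071).
r_{12} = q_1·c_2 = -4.9497.
u_2 = c_2 + 4.9497·q_1 = (0.5000, 0.5000).

u_2 = (0.5000, 0.5000)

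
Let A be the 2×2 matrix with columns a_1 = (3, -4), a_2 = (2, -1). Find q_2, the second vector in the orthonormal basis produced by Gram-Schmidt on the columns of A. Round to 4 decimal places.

q_1 = a_1/‖a_1‖ = (3, -4)/5.0000 = (0.6000, -0.8000).
r_{12} = q_1·a_2 = 2.0000.
u_2 = a_2 − 2.0000·q_1 = (0.8000, 0.6000).
‖u_2‖ = 1.0000, so q_2 = (0.8000, 0.6000).

q_2 = (0.8000, 0.6000)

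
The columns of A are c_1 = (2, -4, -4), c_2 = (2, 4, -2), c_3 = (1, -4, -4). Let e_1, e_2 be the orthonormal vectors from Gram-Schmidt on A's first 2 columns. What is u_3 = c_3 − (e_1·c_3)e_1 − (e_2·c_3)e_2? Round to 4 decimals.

e_1 = c_1/‖c_1‖ = (2, -4, -4)/6.0000 = (0.3333, -0.6667, -0.6667).
r_{12} = e_1·c_2 = -0.6667.
u_2 = c_2 + 0.6667·e_1 = (2.2222, 3.5556, -2.4444).
‖u_2‖ = 4.8534, so e_2 = (0.4579, 0.7326, -0.5037).
r_{13} = e_1·c_3 = 5.6667; r_{23} = e_2·c_3 = -0.4579.
u_3 = c_3 − 5.6667·e_1 + 0.4579·e_2 = (-0.6792, 0.1132, -0.4528).

u_3 = (-0.6792, 0.1132, -0.4528)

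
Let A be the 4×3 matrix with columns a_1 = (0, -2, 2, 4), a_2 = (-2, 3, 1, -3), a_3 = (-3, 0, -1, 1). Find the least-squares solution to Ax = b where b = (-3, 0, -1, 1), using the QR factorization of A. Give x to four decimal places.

x = (0.0000, 0.0000, 1.0000)

a_1 = (0, -2, 2, 4); ‖a_1‖ = 4.8990, so e_1 = (0.0000, -0.4082, 0.4082, 0.8165).
e_1·a_2 = 0.0000·(-2) + (-0.4082)·3 + 0.4082·1 + 0.8165·(-3) = -3.2660.
u_2 = a_2 + 3.2660·e_1 = (-2.0000, 1.6667, 2.3333, -0.3333).
‖u_2‖ = 3.5119, so e_2 = (-0.5695, 0.4746, 0.6644, -0.0949).
e_1·a_3 = 0.0000·(-3) + (-0.4082)·0 + 0.4082·(-1) + 0.8165·1 = 0.4082; e_2·a_3 = (-0.5695)·(-3) + 0.4746·0 + 0.6644·(-1) + (-0.0949)·1 = 0.9492.
u_3 = a_3 − 0.4082·e_1 − 0.9492·e_2 = (-2.4595, -0.2838, -1.7973, 0.7568).
‖u_3‖ = 3.1516, so e_3 = (-0.7804, -0.0900, -0.5703, 0.2401).
Qᵀb = (0.4082, 0.9492, 3.1516).
Back-substitute: x_3 = 3.1516/3.1516 = 1.0000.
x_2 = (0.9492 − 0.9492·1.0000)/3.5119 = 0.0000.
x_1 = (0.4082 + 3.2660·0.0000 − 0.4082·1.0000)/4.8990 = 0.0000.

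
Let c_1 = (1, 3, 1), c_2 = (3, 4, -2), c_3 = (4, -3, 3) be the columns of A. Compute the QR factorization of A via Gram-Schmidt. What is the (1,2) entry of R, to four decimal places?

c_1 = (1, 3, 1); ‖c_1‖ = 3.3166, so e_1 = (0.3015, 0.9045, 0.3015).
r_{12} = e_1·c_2 = 3.9196.

r_{12} = 3.9196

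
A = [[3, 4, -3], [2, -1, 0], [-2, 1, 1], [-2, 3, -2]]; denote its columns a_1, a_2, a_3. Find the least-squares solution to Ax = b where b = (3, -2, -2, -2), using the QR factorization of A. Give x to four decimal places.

e_1 = a_1/‖a_1‖ = (3, 2, -2, -2)/4.5826 = (0.6547, 0.4364, -0.4364, -0.4364).
r_{12} = e_1·a_2 = 0.4364.
u_2 = a_2 − 0.4364·e_1 = (3.7143, -1.1905, 1.1905, 3.1905).
‖u_2‖ = 5.1778, so e_2 = (0.7173, -0.2299, 0.2299, 0.6162).
r_{13} = e_1·a_3 = -1.5275; r_{23} = e_2·a_3 = -3.1545.
u_3 = a_3 + 1.5275·e_1 + 3.1545·e_2 = (0.2629, -0.0586, 1.0586, -0.7229).
‖u_3‖ = 1.3099, so e_3 = (0.2007, -0.0447, 0.8082, -0.5519).
Qᵀb = (2.8368, 0.9197, 0.1790).
Back-substitute: x_3 = 0.1790/1.3099 = 0.1366.
x_2 = (0.9197 + 3.1545·0.1366)/5.1778 = 0.2609.
x_1 = (2.8368 − 0.4364·0.2609 + 1.5275·0.1366)/4.5826 = 0.6398.

x = (0.6398, 0.2609, 0.1366)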